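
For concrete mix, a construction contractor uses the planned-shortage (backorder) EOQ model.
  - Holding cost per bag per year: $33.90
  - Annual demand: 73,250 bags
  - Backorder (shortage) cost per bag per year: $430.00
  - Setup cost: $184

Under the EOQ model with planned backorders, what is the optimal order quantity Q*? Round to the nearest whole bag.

Basic EOQ = √(2·73,250·184/33.9) = 891.719
Backorder adjustment √((H+b)/b) = √((33.9+430)/430) = 1.0387
Q* = 891.719 × 1.0387 ≈ 926.20

926 bags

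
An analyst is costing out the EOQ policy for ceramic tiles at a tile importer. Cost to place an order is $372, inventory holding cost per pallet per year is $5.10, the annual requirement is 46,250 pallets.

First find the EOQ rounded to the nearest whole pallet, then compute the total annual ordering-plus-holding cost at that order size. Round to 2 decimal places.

$13,247.30

Optimal lot size Q* = (2 × 46,250 × $372 / $5.1)^½ ≈ 2,597.51 → Q = 2,598 pallets
Orders/yr = 46,250/2,598 = 17.802; ordering cost = 17.802 × $372 = $6,622.40
Average inventory = 2,598/2 = 1299; holding cost = 1299 × $5.1 = $6,624.90
Total = $6,622.40 + $6,624.90 = $13,247.30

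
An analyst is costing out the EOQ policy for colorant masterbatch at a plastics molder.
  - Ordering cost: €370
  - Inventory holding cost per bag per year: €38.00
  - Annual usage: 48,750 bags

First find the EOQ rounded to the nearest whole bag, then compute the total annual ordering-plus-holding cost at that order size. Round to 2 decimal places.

EOQ = √(2DS/H) = √(2 × 48,750 × 370 / 38)
    = √(949,342.11) ≈ 974.34 → Q = 974 bags
Ordering: D/Q × S = 48,750/974 × €370 = €18,518.99
Holding:  Q/2 × H = 974/2 × €38 = €18,506.00
Total = €18,518.99 + €18,506.00 = €37,024.99

€37,024.99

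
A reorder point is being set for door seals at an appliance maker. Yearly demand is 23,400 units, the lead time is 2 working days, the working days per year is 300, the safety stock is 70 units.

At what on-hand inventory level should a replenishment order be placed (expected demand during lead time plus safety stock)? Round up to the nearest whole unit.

226 units

Daily demand d = 23,400 / 300 = 78.000 units/day
Demand during lead time = 78.000 × 2 = 156.00
Reorder point = 156.00 + 70 = 226.00 → round up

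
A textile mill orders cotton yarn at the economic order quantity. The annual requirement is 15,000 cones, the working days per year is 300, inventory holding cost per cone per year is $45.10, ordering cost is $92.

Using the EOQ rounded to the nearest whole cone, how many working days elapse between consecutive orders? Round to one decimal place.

4.9 days

Q* = √(2·D·S / H) = √(2·15,000·92 / 45.1) = √61,197.3 ≈ 247.38 → Q = 247 cones
Days between orders = 300 / (D/Q) = 300 / 60.729 ≈ 4.940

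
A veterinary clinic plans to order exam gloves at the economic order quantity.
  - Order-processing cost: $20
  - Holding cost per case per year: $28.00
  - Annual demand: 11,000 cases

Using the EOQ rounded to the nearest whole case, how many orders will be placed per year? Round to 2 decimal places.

Optimal lot size Q* = (2 × 11,000 × $20 / $28)^½ ≈ 125.36 → Q = 125
Orders per year = D/Q = 11,000 / 125 = 88.000

88.00 orders per year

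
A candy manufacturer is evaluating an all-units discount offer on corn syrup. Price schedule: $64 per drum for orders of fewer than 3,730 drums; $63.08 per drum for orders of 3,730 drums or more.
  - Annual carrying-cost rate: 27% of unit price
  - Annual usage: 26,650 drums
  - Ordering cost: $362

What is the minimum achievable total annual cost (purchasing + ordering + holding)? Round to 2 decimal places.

H₁ = 27%×$64 = $17.2800;  H₂ = 27%×$63.08 = $17.0316
EOQ₁ = √(2×26,650×362/17.2800) = 1,056.69  (< 3,730, feasible at tier 1)
EOQ₂ = √(2×26,650×362/17.0316) = 1,064.36  (< 3,730 → use Q = 3,730 at tier-2 price)
TC(tier 1 (EOQ₁), Q≈1,056.7) = $1,723,859.54
TC(tier 2, Q≈3,730.0) = $1,715,432.34
Minimum at tier 2: $1,715,432.34

$1,715,432.34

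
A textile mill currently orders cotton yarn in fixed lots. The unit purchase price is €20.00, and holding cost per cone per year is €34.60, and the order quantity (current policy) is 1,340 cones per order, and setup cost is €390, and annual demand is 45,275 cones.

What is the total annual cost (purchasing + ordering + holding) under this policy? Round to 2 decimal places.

Orders/yr = 45,275/1,340 = 33.787; ordering cost = 33.787 × €390 = €13,177.05
Average inventory = 1,340/2 = 670; holding cost = 670 × €34.6 = €23,182.00
Purchase cost = D·C = 45,275 × 20 = €905,500.00
Total = €13,177.05 + €23,182.00 + €905,500.00 = €941,859.05

€941,859.05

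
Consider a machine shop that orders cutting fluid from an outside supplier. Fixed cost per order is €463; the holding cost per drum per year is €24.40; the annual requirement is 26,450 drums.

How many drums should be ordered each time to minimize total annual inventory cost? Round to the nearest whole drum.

1,002 drums

Q* = √(2·D·S / H) = √(2·26,450·463 / 24.4) = √1,003,799.2 ≈ 1,001.90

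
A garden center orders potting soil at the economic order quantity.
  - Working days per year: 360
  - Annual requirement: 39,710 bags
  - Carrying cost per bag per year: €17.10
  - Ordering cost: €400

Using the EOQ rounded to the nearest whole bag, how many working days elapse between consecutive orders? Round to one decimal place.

12.4 days

2DS/H = 2·39,710·400/17.1 = 1,857,777.78
EOQ = √1,857,777.78 ≈ 1,363.00 → Q = 1,363 bags
Days between orders = 360 / (D/Q) = 360 / 29.134 ≈ 12.357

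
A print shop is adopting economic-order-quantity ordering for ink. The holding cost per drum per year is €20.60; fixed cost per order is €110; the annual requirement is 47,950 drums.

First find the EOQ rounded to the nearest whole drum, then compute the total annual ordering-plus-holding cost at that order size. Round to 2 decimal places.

EOQ = √(2DS/H) = √(2 × 47,950 × 110 / 20.6)
    = √(512,087.38) ≈ 715.60 → Q = 716 drums
Orders/yr = 47,950/716 = 66.969; ordering cost = 66.969 × €110 = €7,366.62
Average inventory = 716/2 = 358; holding cost = 358 × €20.6 = €7,374.80
Total = €7,366.62 + €7,374.80 = €14,741.42

€14,741.42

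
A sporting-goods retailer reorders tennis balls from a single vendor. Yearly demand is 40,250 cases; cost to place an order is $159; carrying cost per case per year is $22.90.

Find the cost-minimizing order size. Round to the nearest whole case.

Optimal lot size Q* = (2 × 40,250 × $159 / $22.9)^½ ≈ 747.62

748 cases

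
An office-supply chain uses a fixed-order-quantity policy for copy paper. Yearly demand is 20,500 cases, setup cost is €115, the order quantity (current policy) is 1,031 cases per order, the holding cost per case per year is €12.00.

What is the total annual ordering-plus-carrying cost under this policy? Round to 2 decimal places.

€8,472.61

Annual ordering cost = (D/Q)·S = (20,500/1,031) × 115 = €2,286.61
Annual holding cost  = (Q/2)·H = (1,031/2) × 12 = €6,186.00
Total = €2,286.61 + €6,186.00 = €8,472.61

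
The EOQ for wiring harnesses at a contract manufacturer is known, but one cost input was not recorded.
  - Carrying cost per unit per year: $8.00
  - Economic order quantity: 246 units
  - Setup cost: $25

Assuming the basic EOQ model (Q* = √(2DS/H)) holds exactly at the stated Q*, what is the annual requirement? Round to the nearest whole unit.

Since Q* = (2DS/H)^½, squaring gives Q*²·H = 2DS.
D = Q²H / (2S) = 246² × 8 / (2 × 25) = 9,682.56

9,683 units per year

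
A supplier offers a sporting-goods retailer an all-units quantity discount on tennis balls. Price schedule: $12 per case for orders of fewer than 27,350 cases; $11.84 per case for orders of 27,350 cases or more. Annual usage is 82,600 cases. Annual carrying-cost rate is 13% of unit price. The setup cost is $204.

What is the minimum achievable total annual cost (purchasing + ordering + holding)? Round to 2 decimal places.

H₁ = 13%×$12 = $1.5600;  H₂ = 13%×$11.84 = $1.5392
EOQ₁ = √(2×82,600×204/1.5600) = 4,647.91  (< 27,350, feasible at tier 1)
EOQ₂ = √(2×82,600×204/1.5392) = 4,679.21  (< 27,350 → use Q = 27,350 at tier-2 price)
TC(tier 1 (EOQ₁), Q≈4,647.9) = $998,450.74
TC(tier 2, Q≈27,350.0) = $999,648.66
Minimum at tier 1 (EOQ₁): $998,450.74

$998,450.74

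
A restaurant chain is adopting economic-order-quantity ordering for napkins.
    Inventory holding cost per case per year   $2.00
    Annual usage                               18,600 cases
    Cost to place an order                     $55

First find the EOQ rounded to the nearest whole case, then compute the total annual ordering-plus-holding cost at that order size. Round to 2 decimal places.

Optimal lot size Q* = (2 × 18,600 × $55 / $2)^½ ≈ 1,011.43 → Q = 1,011 cases
Orders/yr = 18,600/1,011 = 18.398; ordering cost = 18.398 × $55 = $1,011.87
Average inventory = 1,011/2 = 505.5; holding cost = 505.5 × $2 = $1,011.00
Total = $1,011.87 + $1,011.00 = $2,022.87

$2,022.87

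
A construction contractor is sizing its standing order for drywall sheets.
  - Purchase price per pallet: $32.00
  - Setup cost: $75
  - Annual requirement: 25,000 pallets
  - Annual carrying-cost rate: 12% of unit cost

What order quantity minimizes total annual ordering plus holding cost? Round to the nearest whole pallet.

988 pallets

Holding cost per pallet per year: H = 12% × $32 = $3.8400
Q* = √(2·D·S / H) = √(2·25,000·75 / 3.84) = √976,562.5 ≈ 988.21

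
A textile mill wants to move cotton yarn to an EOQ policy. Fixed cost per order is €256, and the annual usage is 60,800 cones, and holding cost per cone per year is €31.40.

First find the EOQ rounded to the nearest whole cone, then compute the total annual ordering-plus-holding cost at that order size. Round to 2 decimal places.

Q* = √(2·D·S / H) = √(2·60,800·256 / 31.4) = √991,388.5 ≈ 995.68 → Q = 996 cones
Annual ordering cost = (D/Q)·S = (60,800/996) × 256 = €15,627.31
Annual holding cost  = (Q/2)·H = (996/2) × 31.4 = €15,637.20
Total = €15,627.31 + €15,637.20 = €31,264.51

€31,264.51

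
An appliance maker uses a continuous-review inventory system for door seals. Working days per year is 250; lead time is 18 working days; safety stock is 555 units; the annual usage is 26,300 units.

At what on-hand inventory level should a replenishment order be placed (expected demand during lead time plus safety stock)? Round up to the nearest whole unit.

Daily demand d = 26,300 / 250 = 105.200 units/day
Demand during lead time = 105.200 × 18 = 1,893.60
Reorder point = 1,893.60 + 555 = 2,448.60 → round up

2,449 units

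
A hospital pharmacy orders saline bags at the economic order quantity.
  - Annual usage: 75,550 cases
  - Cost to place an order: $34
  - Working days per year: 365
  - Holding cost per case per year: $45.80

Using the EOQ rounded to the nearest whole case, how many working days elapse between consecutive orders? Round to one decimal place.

EOQ = √(2DS/H) = √(2 × 75,550 × 34 / 45.8)
    = √(112,170.31) ≈ 334.92 → Q = 335 cases
Days between orders = 365 / (D/Q) = 365 / 225.522 ≈ 1.618

1.6 days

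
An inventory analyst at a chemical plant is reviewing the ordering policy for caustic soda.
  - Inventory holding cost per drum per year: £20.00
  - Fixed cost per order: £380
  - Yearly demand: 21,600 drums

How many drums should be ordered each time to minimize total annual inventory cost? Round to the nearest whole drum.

906 drums

EOQ = √(2DS/H) = √(2 × 21,600 × 380 / 20)
    = √(820,800.00) ≈ 905.98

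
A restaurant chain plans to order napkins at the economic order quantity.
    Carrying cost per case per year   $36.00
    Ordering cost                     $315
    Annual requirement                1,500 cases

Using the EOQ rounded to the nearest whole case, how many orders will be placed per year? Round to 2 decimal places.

Q* = √(2·D·S / H) = √(2·1,500·315 / 36) = √26,250.0 ≈ 162.02 → Q = 162
Orders per year = D/Q = 1,500 / 162 = 9.259

9.26 orders per year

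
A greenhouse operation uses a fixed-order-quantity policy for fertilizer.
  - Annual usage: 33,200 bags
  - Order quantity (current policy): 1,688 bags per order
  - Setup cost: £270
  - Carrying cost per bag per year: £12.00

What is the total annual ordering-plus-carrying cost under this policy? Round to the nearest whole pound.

Ordering: D/Q × S = 33,200/1,688 × £270 = £5,310.43
Holding:  Q/2 × H = 1,688/2 × £12 = £10,128.00
Total = £5,310.43 + £10,128.00 = £15,438.43

£15,438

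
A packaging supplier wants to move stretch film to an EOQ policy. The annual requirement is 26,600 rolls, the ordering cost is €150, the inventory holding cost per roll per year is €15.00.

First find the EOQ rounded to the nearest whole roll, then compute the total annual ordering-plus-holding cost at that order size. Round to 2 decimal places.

2DS/H = 2·26,600·150/15 = 532,000.00
EOQ = √532,000.00 ≈ 729.38 → Q = 729 rolls
Ordering: D/Q × S = 26,600/729 × €150 = €5,473.25
Holding:  Q/2 × H = 729/2 × €15 = €5,467.50
Total = €5,473.25 + €5,467.50 = €10,940.75

€10,940.75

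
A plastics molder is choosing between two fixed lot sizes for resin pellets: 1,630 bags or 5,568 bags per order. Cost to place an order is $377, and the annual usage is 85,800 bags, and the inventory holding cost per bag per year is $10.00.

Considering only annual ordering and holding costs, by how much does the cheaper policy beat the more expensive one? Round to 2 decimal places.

$5,654.84

TC(Q) = (D/Q)S + (Q/2)H
TC(1,630) = (85,800/1,630)×377 + (1,630/2)×10 = $27,994.54
TC(5,568) = (85,800/5,568)×377 + (5,568/2)×10 = $33,649.38
Lots of 1,630 are cheaper by $5,654.84.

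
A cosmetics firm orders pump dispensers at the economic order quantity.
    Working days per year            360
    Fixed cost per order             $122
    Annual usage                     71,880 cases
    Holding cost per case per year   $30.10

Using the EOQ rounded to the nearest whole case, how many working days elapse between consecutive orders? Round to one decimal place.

3.8 days

EOQ = √(2DS/H) = √(2 × 71,880 × 122 / 30.1)
    = √(582,681.73) ≈ 763.34 → Q = 763 cases
Days between orders = 360 / (D/Q) = 360 / 94.207 ≈ 3.821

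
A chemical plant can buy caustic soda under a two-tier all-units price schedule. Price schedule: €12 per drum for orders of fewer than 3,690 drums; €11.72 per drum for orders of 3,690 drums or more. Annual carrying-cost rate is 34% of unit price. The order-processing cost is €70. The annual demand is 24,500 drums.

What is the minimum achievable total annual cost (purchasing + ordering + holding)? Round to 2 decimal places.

€294,956.73

H₁ = 34%×€12 = €4.0800;  H₂ = 34%×€11.72 = €3.9848
EOQ₁ = √(2×24,500×70/4.0800) = 916.89  (< 3,690, feasible at tier 1)
EOQ₂ = √(2×24,500×70/3.9848) = 927.78  (< 3,690 → use Q = 3,690 at tier-2 price)
TC(tier 1 (EOQ₁), Q≈916.9) = €297,740.91
TC(tier 2, Q≈3,690.0) = €294,956.73
Minimum at tier 2: €294,956.73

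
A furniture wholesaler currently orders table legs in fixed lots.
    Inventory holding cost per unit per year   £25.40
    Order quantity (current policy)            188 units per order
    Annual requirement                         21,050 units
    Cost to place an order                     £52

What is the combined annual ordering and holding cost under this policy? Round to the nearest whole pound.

Annual ordering cost = (D/Q)·S = (21,050/188) × 52 = £5,822.34
Annual holding cost  = (Q/2)·H = (188/2) × 25.4 = £2,387.60
Total = £5,822.34 + £2,387.60 = £8,209.94

£8,210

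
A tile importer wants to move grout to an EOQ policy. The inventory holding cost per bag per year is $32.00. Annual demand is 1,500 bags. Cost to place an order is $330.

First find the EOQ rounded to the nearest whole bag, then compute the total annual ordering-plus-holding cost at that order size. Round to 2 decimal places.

$5,628.50

2DS/H = 2·1,500·330/32 = 30,937.50
EOQ = √30,937.50 ≈ 175.89 → Q = 176 bags
Ordering: D/Q × S = 1,500/176 × $330 = $2,812.50
Holding:  Q/2 × H = 176/2 × $32 = $2,816.00
Total = $2,812.50 + $2,816.00 = $5,628.50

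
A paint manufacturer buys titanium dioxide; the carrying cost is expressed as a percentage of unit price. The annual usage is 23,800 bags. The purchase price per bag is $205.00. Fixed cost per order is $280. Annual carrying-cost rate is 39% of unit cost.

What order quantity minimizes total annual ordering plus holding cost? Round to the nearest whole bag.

H = i·C = 0.39 × $205 = $79.9500 per bag-year
EOQ = √(2DS/H) = √(2 × 23,800 × 280 / 79.95)
    = √(166,704.19) ≈ 408.29

408 bags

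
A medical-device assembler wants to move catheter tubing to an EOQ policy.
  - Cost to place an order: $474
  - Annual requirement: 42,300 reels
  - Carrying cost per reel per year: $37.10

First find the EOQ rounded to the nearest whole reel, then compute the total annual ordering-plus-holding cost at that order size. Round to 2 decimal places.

Q* = √(2·D·S / H) = √(2·42,300·474 / 37.1) = √1,080,873.3 ≈ 1,039.65 → Q = 1,040 reels
Annual ordering cost = (D/Q)·S = (42,300/1,040) × 474 = $19,279.04
Annual holding cost  = (Q/2)·H = (1,040/2) × 37.1 = $19,292.00
Total = $19,279.04 + $19,292.00 = $38,571.04

$38,571.04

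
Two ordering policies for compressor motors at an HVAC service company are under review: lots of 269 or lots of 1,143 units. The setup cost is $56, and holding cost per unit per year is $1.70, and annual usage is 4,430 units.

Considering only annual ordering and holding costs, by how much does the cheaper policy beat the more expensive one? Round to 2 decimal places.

$37.71

For each Q, cost = (D/Q)·S + (Q/2)·H.
TC(269) = (4,430/269)×56 + (269/2)×1.7 = $1,150.88
TC(1,143) = (4,430/1,143)×56 + (1,143/2)×1.7 = $1,188.59
|ΔTC| = |$1,150.88 − $1,188.59| = $37.71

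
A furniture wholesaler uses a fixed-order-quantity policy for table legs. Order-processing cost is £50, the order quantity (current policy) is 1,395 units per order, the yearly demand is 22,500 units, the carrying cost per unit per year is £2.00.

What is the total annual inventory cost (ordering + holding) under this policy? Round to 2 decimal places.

£2,201.45

Annual ordering cost = (D/Q)·S = (22,500/1,395) × 50 = £806.45
Annual holding cost  = (Q/2)·H = (1,395/2) × 2 = £1,395.00
Total = £806.45 + £1,395.00 = £2,201.45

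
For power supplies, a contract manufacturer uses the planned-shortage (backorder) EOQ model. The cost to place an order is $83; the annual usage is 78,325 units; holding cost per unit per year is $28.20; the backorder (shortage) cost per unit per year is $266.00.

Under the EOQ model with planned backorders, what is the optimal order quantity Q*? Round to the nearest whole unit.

Q* = √(2DS/H) · √((H + b)/b)
   = √(2 × 78,325 × 83 / 28.2) · √((28.2 + 266) / 266)
   = 679.016 × 1.0517 ≈ 714.10

714 units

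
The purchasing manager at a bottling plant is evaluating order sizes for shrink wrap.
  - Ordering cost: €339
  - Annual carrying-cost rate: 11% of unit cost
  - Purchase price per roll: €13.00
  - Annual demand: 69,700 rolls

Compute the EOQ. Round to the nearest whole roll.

5,749 rolls

Holding cost per roll per year: H = 11% × €13 = €1.4300
2DS/H = 2·69,700·339/1.43 = 33,046,573.43
EOQ = √33,046,573.43 ≈ 5,748.61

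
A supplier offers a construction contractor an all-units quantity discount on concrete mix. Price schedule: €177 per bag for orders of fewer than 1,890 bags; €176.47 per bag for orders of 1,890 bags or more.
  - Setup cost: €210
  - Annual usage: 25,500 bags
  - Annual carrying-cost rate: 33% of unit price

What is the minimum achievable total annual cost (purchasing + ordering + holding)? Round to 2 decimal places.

H₁ = 33%×€177 = €58.4100;  H₂ = 33%×€176.47 = €58.2351
EOQ₁ = √(2×25,500×210/58.4100) = 428.20  (< 1,890, feasible at tier 1)
EOQ₂ = √(2×25,500×210/58.2351) = 428.85  (< 1,890 → use Q = 1,890 at tier-2 price)
TC(tier 1 (EOQ₁), Q≈428.2) = €4,538,511.42
TC(tier 2, Q≈1,890.0) = €4,557,850.50
Minimum at tier 1 (EOQ₁): €4,538,511.42

€4,538,511.42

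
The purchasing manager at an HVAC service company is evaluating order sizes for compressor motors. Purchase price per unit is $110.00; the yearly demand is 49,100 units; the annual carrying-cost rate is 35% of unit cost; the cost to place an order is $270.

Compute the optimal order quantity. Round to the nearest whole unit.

830 units

Carrying cost H = $110 × 35% = $38.5000/unit/yr
Q* = √(2·D·S / H) = √(2·49,100·270 / 38.5) = √688,675.3 ≈ 829.86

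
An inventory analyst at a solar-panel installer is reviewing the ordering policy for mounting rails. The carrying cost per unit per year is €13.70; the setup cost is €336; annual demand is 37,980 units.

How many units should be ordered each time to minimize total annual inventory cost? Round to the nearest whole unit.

Optimal lot size Q* = (2 × 37,980 × €336 / €13.7)^½ ≈ 1,364.90

1,365 units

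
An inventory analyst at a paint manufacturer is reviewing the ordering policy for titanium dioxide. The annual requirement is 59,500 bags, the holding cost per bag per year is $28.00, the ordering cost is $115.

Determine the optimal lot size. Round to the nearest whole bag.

699 bags

Optimal lot size Q* = (2 × 59,500 × $115 / $28)^½ ≈ 699.11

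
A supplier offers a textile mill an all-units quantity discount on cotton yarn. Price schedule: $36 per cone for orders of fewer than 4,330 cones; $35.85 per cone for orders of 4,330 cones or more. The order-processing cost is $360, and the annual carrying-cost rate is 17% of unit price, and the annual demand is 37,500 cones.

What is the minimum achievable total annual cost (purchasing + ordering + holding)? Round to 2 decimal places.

H₁ = 17%×$36 = $6.1200;  H₂ = 17%×$35.85 = $6.0945
EOQ₁ = √(2×37,500×360/6.1200) = 2,100.42  (< 4,330, feasible at tier 1)
EOQ₂ = √(2×37,500×360/6.0945) = 2,104.81  (< 4,330 → use Q = 4,330 at tier-2 price)
TC(tier 1 (EOQ₁), Q≈2,100.4) = $1,362,854.57
TC(tier 2, Q≈4,330.0) = $1,360,687.38
Minimum at tier 2: $1,360,687.38

$1,360,687.38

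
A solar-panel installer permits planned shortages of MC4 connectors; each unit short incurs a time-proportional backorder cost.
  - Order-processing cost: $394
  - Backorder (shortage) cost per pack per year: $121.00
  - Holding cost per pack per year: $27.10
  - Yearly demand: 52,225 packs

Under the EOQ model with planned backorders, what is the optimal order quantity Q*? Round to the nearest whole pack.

1,363 packs

Q* = √(2DS/H) · √((H + b)/b)
   = √(2 × 52,225 × 394 / 27.1) · √((27.1 + 121) / 121)
   = 1,232.304 × 1.1063 ≈ 1,363.33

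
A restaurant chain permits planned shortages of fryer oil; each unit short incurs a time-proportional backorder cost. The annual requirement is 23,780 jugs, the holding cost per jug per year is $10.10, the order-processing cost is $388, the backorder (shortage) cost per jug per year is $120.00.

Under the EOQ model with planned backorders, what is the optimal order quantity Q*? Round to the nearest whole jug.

1,407 jugs

Q* = √(2DS/H) · √((H + b)/b)
   = √(2 × 23,780 × 388 / 10.1) · √((10.1 + 120) / 120)
   = 1,351.687 × 1.0412 ≈ 1,407.42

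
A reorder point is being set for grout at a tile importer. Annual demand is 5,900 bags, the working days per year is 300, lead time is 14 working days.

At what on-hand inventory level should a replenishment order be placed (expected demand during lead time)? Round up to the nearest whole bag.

Daily demand d = 5,900 / 300 = 19.667 bags/day
Demand during lead time = 19.667 × 14 = 275.33
Reorder point = 275.33 → round up

276 bags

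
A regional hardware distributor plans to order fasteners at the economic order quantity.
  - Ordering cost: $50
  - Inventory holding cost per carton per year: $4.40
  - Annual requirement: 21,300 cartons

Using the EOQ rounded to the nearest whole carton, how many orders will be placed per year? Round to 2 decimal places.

Optimal lot size Q* = (2 × 21,300 × $50 / $4.4)^½ ≈ 695.77 → Q = 696
N = D/Q = 21,300/696 ≈ 30.603 orders/yr

30.60 orders per year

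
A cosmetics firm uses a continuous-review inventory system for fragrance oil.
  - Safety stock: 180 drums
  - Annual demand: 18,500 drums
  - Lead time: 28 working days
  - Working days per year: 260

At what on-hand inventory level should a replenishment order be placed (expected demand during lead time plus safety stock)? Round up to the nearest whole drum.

2,173 drums

Daily demand d = 18,500 / 260 = 71.154 drums/day
Demand during lead time = 71.154 × 28 = 1,992.31
Reorder point = 1,992.31 + 180 = 2,172.31 → round up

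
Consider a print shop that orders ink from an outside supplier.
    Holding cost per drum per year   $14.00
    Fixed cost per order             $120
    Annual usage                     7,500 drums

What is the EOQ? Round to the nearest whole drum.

359 drums

Optimal lot size Q* = (2 × 7,500 × $120 / $14)^½ ≈ 358.57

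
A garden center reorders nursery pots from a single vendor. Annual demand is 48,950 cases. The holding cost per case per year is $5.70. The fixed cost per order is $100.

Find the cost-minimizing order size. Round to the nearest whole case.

1,311 cases

Optimal lot size Q* = (2 × 48,950 × $100 / $5.7)^½ ≈ 1,310.55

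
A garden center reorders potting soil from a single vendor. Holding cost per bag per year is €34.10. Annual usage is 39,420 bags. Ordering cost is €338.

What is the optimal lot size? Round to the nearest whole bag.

2DS/H = 2·39,420·338/34.1 = 781,463.93
EOQ = √781,463.93 ≈ 884.00

884 bags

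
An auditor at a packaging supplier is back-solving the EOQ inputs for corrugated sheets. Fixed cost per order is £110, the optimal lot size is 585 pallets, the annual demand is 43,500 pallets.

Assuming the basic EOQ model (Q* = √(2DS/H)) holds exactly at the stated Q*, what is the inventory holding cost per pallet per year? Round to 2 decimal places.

£27.96

From Q* = √(2DS/H) ⇒ Q*² = 2DS/H.
H = 2DS / Q² = 2 × 43,500 × 110 / 585² = 27.9641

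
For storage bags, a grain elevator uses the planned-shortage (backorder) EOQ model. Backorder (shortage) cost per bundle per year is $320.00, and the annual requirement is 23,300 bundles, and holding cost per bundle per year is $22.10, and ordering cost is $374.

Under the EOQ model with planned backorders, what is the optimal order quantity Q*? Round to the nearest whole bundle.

918 bundles

Q* = √(2DS/H) · √((H + b)/b)
   = √(2 × 23,300 × 374 / 22.1) · √((22.1 + 320) / 320)
   = 888.040 × 1.0340 ≈ 918.19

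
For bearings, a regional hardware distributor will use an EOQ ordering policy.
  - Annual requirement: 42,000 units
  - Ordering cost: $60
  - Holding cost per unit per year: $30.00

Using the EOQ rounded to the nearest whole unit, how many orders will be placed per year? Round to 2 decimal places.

102.44 orders per year

EOQ = √(2DS/H) = √(2 × 42,000 × 60 / 30)
    = √(168,000.00) ≈ 409.88 → Q = 410
N = D/Q = 42,000/410 ≈ 102.439 orders/yr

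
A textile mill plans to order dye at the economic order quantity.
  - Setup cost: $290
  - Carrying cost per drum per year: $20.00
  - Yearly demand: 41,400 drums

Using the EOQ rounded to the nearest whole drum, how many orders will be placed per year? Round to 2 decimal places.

Q* = √(2·D·S / H) = √(2·41,400·290 / 20) = √1,200,600.0 ≈ 1,095.72 → Q = 1,096
Orders per year = D/Q = 41,400 / 1,096 = 37.774

37.77 orders per year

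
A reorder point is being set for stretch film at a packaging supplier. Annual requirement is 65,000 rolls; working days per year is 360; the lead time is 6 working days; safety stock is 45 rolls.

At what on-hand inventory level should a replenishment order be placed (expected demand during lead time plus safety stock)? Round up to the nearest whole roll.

1,129 rolls

Daily demand d = 65,000 / 360 = 180.556 rolls/day
Demand during lead time = 180.556 × 6 = 1,083.33
Reorder point = 1,083.33 + 45 = 1,128.33 → round up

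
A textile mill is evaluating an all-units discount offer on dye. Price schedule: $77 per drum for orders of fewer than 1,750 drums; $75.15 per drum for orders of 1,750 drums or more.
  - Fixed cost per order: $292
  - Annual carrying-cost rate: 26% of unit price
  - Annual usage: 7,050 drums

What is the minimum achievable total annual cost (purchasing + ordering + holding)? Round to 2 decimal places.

$548,080.47

H₁ = 26%×$77 = $20.0200;  H₂ = 26%×$75.15 = $19.5390
EOQ₁ = √(2×7,050×292/20.0200) = 453.49  (< 1,750, feasible at tier 1)
EOQ₂ = √(2×7,050×292/19.5390) = 459.04  (< 1,750 → use Q = 1,750 at tier-2 price)
TC(tier 1 (EOQ₁), Q≈453.5) = $551,928.90
TC(tier 2, Q≈1,750.0) = $548,080.47
Minimum at tier 2: $548,080.47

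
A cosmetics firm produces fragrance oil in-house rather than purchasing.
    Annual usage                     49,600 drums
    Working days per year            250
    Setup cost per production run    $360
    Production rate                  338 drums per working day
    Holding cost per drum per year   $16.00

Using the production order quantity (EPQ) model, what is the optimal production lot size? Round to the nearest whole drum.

2,325 drums

Daily demand d = 49,600/250 = 198.400; p = 338; 1 − d/p = 0.41302
EPQ = √(2DS / (H(1 − d/p)))
    = √(2 × 49,600 × 360 / (16 × 0.41302)) ≈ 2,324.68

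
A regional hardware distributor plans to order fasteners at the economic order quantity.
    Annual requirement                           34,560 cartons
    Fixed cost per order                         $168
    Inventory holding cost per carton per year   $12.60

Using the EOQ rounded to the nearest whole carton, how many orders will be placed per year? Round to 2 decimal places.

EOQ = √(2DS/H) = √(2 × 34,560 × 168 / 12.6)
    = √(921,600.00) ≈ 960.00 → Q = 960
N = D/Q = 34,560/960 ≈ 36.000 orders/yr

36.00 orders per year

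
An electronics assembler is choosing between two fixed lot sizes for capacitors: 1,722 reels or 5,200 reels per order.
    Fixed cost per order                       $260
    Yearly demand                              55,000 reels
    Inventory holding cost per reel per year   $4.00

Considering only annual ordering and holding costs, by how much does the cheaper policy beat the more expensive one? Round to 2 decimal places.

$1,401.70

TC(Q) = (D/Q)S + (Q/2)H
TC(1,722) = (55,000/1,722)×260 + (1,722/2)×4 = $11,748.30
TC(5,200) = (55,000/5,200)×260 + (5,200/2)×4 = $13,150.00
Lots of 1,722 are cheaper by $1,401.70.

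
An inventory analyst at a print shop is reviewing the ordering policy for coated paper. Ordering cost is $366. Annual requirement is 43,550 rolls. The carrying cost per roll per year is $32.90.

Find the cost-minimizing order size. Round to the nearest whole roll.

2DS/H = 2·43,550·366/32.9 = 968,954.41
EOQ = √968,954.41 ≈ 984.35

984 rolls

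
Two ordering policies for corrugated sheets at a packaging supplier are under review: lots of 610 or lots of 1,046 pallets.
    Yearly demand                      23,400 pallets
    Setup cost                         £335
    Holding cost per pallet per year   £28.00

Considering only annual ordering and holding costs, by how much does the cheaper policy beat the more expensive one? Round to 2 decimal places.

Annual cost at Q: ordering D·S/Q plus holding Q·H/2.
TC(610) = (23,400/610)×335 + (610/2)×28 = £21,390.82
TC(1,046) = (23,400/1,046)×335 + (1,046/2)×28 = £22,138.26
Lots of 610 are cheaper by £747.44.

£747.44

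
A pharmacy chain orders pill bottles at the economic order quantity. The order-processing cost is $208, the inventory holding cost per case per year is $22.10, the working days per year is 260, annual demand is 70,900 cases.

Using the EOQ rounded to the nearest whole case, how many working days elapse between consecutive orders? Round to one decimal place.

Q* = √(2·D·S / H) = √(2·70,900·208 / 22.1) = √1,334,588.2 ≈ 1,155.24 → Q = 1,155 cases
Cycle time = (working days × Q)/D = (260 × 1,155) / 70,900 = 4.236 days

4.2 days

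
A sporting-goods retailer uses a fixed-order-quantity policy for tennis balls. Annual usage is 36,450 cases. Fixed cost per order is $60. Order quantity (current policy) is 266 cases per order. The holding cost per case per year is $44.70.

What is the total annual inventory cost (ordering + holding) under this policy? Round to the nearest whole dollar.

$14,167

Ordering: D/Q × S = 36,450/266 × $60 = $8,221.80
Holding:  Q/2 × H = 266/2 × $44.7 = $5,945.10
Total = $8,221.80 + $5,945.10 = $14,166.90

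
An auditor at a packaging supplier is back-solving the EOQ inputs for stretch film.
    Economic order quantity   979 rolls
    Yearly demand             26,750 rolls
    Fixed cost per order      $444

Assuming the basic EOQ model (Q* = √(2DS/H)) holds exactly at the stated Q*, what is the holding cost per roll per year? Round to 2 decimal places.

$24.78

EOQ relation: Q² = 2DS/H, so rearrange for the unknown.
H = 2DS / Q² = 2 × 26,750 × 444 / 979² = 24.7840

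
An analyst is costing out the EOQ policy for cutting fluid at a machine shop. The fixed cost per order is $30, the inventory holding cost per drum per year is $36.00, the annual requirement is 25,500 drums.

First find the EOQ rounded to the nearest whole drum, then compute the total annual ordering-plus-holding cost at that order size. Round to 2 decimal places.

$7,421.59

2DS/H = 2·25,500·30/36 = 42,500.00
EOQ = √42,500.00 ≈ 206.16 → Q = 206 drums
Annual ordering cost = (D/Q)·S = (25,500/206) × 30 = $3,713.59
Annual holding cost  = (Q/2)·H = (206/2) × 36 = $3,708.00
Total = $3,713.59 + $3,708.00 = $7,421.59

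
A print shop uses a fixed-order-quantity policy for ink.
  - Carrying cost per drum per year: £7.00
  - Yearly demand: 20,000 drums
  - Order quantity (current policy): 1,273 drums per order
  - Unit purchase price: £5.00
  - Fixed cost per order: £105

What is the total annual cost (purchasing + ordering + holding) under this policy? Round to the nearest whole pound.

Orders/yr = 20,000/1,273 = 15.711; ordering cost = 15.711 × £105 = £1,649.65
Average inventory = 1,273/2 = 636.5; holding cost = 636.5 × £7 = £4,455.50
Purchase cost = D·C = 20,000 × 5 = £100,000.00
Total = £1,649.65 + £4,455.50 + £100,000.00 = £106,105.15

£106,105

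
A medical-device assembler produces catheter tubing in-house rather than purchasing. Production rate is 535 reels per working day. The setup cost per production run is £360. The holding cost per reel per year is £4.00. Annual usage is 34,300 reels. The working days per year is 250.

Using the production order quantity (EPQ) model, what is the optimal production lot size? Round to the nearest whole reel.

Daily demand d = 34,300/250 = 137.200; p = 535; 1 − d/p = 0.74355
EPQ = √(2DS / (H(1 − d/p)))
    = √(2 × 34,300 × 360 / (4 × 0.74355)) ≈ 2,881.56

2,882 reels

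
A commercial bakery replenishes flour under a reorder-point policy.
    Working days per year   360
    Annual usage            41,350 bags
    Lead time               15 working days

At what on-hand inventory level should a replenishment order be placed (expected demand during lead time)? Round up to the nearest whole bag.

1,723 bags

Daily demand d = 41,350 / 360 = 114.861 bags/day
Demand during lead time = 114.861 × 15 = 1,722.92
Reorder point = 1,722.92 → round up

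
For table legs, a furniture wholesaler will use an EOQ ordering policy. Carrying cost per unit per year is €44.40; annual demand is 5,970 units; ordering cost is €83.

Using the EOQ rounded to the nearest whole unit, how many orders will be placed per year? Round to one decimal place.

Q* = √(2·D·S / H) = √(2·5,970·83 / 44.4) = √22,320.3 ≈ 149.40 → Q = 149
N = D/Q = 5,970/149 ≈ 40.067 orders/yr

40.1 orders per year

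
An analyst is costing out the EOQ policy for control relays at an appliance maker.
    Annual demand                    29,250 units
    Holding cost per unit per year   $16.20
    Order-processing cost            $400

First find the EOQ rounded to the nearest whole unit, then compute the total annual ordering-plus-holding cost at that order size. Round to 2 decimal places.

Optimal lot size Q* = (2 × 29,250 × $400 / $16.2)^½ ≈ 1,201.85 → Q = 1,202 units
Orders/yr = 29,250/1,202 = 24.334; ordering cost = 24.334 × $400 = $9,733.78
Average inventory = 1,202/2 = 601; holding cost = 601 × $16.2 = $9,736.20
Total = $9,733.78 + $9,736.20 = $19,469.98

$19,469.98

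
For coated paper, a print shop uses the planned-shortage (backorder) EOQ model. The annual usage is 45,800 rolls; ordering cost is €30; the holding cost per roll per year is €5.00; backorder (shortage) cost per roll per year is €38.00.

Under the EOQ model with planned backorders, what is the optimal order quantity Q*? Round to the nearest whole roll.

789 rolls

Q* = √(2DS/H) · √((H + b)/b)
   = √(2 × 45,800 × 30 / 5) · √((5 + 38) / 38)
   = 741.350 × 1.0638 ≈ 788.62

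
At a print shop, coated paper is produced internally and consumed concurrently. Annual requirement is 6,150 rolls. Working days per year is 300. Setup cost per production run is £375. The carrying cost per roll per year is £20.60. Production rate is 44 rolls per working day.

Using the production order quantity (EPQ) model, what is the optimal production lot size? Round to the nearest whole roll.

647 rolls

d = 6,150/300 = 20.5000 rolls/day;  effective holding cost H(1 − d/p) = 20.6·(1 − 20.5000/44) = 11.00227
Q* = √(2DS / H_eff) = √(2·6,150·375 / 11.00227) ≈ 647.48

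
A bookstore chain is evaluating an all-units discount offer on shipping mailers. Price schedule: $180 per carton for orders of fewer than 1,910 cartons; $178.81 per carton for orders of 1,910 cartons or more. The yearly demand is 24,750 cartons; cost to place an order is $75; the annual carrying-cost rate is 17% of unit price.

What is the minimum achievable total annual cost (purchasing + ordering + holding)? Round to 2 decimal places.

H₁ = 17%×$180 = $30.6000;  H₂ = 17%×$178.81 = $30.3977
EOQ₁ = √(2×24,750×75/30.6000) = 348.32  (< 1,910, feasible at tier 1)
EOQ₂ = √(2×24,750×75/30.3977) = 349.47  (< 1,910 → use Q = 1,910 at tier-2 price)
TC(tier 1 (EOQ₁), Q≈348.3) = $4,465,658.45
TC(tier 2, Q≈1,910.0) = $4,455,549.16
Minimum at tier 2: $4,455,549.16

$4,455,549.16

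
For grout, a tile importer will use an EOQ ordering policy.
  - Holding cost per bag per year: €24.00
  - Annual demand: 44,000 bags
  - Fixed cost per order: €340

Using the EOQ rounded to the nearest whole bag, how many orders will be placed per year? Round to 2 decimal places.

Optimal lot size Q* = (2 × 44,000 × €340 / €24)^½ ≈ 1,116.54 → Q = 1,117
N = D/Q = 44,000/1,117 ≈ 39.391 orders/yr

39.39 orders per year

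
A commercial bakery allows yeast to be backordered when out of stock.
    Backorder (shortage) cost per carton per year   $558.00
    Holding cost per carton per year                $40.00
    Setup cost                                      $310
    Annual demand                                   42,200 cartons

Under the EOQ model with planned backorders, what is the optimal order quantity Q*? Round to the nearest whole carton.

Q* = √(2DS/H) · √((H + b)/b)
   = √(2 × 42,200 × 310 / 40) · √((40 + 558) / 558)
   = 808.764 × 1.0352 ≈ 837.25

837 cartons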